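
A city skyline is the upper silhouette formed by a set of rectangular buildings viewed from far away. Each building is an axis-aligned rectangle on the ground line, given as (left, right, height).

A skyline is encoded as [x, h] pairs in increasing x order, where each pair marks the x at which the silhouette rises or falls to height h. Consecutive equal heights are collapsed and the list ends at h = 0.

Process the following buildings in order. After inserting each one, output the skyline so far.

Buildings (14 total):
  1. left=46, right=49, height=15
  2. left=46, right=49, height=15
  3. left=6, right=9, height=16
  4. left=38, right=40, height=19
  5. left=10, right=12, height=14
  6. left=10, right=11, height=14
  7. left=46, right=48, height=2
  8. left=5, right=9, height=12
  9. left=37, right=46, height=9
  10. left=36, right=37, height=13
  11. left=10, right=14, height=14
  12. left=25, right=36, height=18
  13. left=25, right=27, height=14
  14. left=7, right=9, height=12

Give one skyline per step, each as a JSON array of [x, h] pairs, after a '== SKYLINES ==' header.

== SKYLINES ==
[[46,15],[49,0]]
[[46,15],[49,0]]
[[6,16],[9,0],[46,15],[49,0]]
[[6,16],[9,0],[38,19],[40,0],[46,15],[49,0]]
[[6,16],[9,0],[10,14],[12,0],[38,19],[40,0],[46,15],[49,0]]
[[6,16],[9,0],[10,14],[12,0],[38,19],[40,0],[46,15],[49,0]]
[[6,16],[9,0],[10,14],[12,0],[38,19],[40,0],[46,15],[49,0]]
[[5,12],[6,16],[9,0],[10,14],[12,0],[38,19],[40,0],[46,15],[49,0]]
[[5,12],[6,16],[9,0],[10,14],[12,0],[37,9],[38,19],[40,9],[46,15],[49,0]]
[[5,12],[6,16],[9,0],[10,14],[12,0],[36,13],[37,9],[38,19],[40,9],[46,15],[49,0]]
[[5,12],[6,16],[9,0],[10,14],[14,0],[36,13],[37,9],[38,19],[40,9],[46,15],[49,0]]
[[5,12],[6,16],[9,0],[10,14],[14,0],[25,18],[36,13],[37,9],[38,19],[40,9],[46,15],[49,0]]
[[5,12],[6,16],[9,0],[10,14],[14,0],[25,18],[36,13],[37,9],[38,19],[40,9],[46,15],[49,0]]
[[5,12],[6,16],[9,0],[10,14],[14,0],[25,18],[36,13],[37,9],[38,19],[40,9],[46,15],[49,0]]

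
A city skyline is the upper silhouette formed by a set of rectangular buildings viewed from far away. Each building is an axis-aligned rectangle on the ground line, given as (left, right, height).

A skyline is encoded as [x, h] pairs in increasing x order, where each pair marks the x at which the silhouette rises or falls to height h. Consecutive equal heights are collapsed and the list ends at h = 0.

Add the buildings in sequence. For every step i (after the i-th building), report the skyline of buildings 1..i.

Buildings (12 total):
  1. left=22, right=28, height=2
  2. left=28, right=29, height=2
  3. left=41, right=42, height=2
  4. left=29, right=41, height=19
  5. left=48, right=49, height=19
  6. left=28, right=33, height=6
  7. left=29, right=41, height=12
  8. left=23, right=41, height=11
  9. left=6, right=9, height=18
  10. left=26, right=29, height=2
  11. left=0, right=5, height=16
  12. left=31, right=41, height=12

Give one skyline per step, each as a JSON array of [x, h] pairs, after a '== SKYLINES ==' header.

== SKYLINES ==
[[22,2],[28,0]]
[[22,2],[29,0]]
[[22,2],[29,0],[41,2],[42,0]]
[[22,2],[29,19],[41,2],[42,0]]
[[22,2],[29,19],[41,2],[42,0],[48,19],[49,0]]
[[22,2],[28,6],[29,19],[41,2],[42,0],[48,19],[49,0]]
[[22,2],[28,6],[29,19],[41,2],[42,0],[48,19],[49,0]]
[[22,2],[23,11],[29,19],[41,2],[42,0],[48,19],[49,0]]
[[6,18],[9,0],[22,2],[23,11],[29,19],[41,2],[42,0],[48,19],[49,0]]
[[6,18],[9,0],[22,2],[23,11],[29,19],[41,2],[42,0],[48,19],[49,0]]
[[0,16],[5,0],[6,18],[9,0],[22,2],[23,11],[29,19],[41,2],[42,0],[48,19],[49,0]]
[[0,16],[5,0],[6,18],[9,0],[22,2],[23,11],[29,19],[41,2],[42,0],[48,19],[49,0]]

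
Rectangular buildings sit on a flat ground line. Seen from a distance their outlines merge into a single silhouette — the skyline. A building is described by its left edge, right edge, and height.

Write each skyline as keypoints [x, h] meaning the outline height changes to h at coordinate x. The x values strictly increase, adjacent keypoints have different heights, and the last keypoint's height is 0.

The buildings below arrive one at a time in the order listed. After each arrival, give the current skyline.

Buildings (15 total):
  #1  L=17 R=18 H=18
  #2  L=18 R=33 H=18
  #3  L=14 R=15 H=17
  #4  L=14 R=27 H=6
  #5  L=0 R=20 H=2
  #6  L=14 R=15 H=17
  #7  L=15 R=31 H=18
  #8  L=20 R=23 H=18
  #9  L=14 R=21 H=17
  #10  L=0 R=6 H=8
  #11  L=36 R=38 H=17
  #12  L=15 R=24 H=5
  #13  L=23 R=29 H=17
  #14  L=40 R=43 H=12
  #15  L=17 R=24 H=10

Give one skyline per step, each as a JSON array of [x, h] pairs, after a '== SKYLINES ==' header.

== SKYLINES ==
[[17,18],[18,0]]
[[17,18],[33,0]]
[[14,17],[15,0],[17,18],[33,0]]
[[14,17],[15,6],[17,18],[33,0]]
[[0,2],[14,17],[15,6],[17,18],[33,0]]
[[0,2],[14,17],[15,6],[17,18],[33,0]]
[[0,2],[14,17],[15,18],[33,0]]
[[0,2],[14,17],[15,18],[33,0]]
[[0,2],[14,17],[15,18],[33,0]]
[[0,8],[6,2],[14,17],[15,18],[33,0]]
[[0,8],[6,2],[14,17],[15,18],[33,0],[36,17],[38,0]]
[[0,8],[6,2],[14,17],[15,18],[33,0],[36,17],[38,0]]
[[0,8],[6,2],[14,17],[15,18],[33,0],[36,17],[38,0]]
[[0,8],[6,2],[14,17],[15,18],[33,0],[36,17],[38,0],[40,12],[43,0]]
[[0,8],[6,2],[14,17],[15,18],[33,0],[36,17],[38,0],[40,12],[43,0]]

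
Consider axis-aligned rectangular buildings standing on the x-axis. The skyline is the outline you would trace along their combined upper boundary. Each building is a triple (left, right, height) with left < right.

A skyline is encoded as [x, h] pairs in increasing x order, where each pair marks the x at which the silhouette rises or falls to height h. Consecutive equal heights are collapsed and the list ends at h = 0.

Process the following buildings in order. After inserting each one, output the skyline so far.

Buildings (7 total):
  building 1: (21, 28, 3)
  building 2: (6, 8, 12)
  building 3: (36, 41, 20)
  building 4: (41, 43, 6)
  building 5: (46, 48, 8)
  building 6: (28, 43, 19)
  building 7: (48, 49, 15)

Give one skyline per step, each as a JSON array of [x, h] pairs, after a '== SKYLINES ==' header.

== SKYLINES ==
[[21,3],[28,0]]
[[6,12],[8,0],[21,3],[28,0]]
[[6,12],[8,0],[21,3],[28,0],[36,20],[41,0]]
[[6,12],[8,0],[21,3],[28,0],[36,20],[41,6],[43,0]]
[[6,12],[8,0],[21,3],[28,0],[36,20],[41,6],[43,0],[46,8],[48,0]]
[[6,12],[8,0],[21,3],[28,19],[36,20],[41,19],[43,0],[46,8],[48,0]]
[[6,12],[8,0],[21,3],[28,19],[36,20],[41,19],[43,0],[46,8],[48,15],[49,0]]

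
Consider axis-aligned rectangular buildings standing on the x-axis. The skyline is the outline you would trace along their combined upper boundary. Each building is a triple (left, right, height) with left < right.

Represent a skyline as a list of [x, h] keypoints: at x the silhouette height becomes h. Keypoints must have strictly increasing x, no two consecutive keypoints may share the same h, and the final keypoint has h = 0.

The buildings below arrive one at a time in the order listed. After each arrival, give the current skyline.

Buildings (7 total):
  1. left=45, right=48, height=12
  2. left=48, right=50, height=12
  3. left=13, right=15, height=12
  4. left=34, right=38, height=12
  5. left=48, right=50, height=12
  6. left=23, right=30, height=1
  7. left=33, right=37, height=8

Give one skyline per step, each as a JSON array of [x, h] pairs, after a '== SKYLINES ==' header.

== SKYLINES ==
[[45,12],[48,0]]
[[45,12],[50,0]]
[[13,12],[15,0],[45,12],[50,0]]
[[13,12],[15,0],[34,12],[38,0],[45,12],[50,0]]
[[13,12],[15,0],[34,12],[38,0],[45,12],[50,0]]
[[13,12],[15,0],[23,1],[30,0],[34,12],[38,0],[45,12],[50,0]]
[[13,12],[15,0],[23,1],[30,0],[33,8],[34,12],[38,0],[45,12],[50,0]]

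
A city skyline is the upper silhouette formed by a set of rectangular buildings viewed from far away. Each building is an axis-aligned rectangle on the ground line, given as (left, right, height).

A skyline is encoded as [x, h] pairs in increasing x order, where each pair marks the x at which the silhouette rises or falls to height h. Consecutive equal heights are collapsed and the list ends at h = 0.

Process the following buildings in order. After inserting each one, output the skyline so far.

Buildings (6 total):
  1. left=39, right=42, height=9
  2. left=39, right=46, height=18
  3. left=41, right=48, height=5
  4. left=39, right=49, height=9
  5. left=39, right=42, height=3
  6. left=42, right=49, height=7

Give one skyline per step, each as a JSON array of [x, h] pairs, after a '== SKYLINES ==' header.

== SKYLINES ==
[[39,9],[42,0]]
[[39,18],[46,0]]
[[39,18],[46,5],[48,0]]
[[39,18],[46,9],[49,0]]
[[39,18],[46,9],[49,0]]
[[39,18],[46,9],[49,0]]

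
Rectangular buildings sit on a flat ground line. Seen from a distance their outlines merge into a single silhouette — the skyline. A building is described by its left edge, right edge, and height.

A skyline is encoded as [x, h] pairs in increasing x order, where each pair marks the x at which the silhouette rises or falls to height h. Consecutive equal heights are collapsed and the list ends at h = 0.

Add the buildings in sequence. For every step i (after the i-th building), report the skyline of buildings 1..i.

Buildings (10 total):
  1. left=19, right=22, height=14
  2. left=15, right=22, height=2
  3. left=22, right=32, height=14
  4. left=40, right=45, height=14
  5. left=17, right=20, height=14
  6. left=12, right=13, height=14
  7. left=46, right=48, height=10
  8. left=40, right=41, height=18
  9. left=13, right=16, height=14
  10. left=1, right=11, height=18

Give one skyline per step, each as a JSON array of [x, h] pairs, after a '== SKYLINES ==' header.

== SKYLINES ==
[[19,14],[22,0]]
[[15,2],[19,14],[22,0]]
[[15,2],[19,14],[32,0]]
[[15,2],[19,14],[32,0],[40,14],[45,0]]
[[15,2],[17,14],[32,0],[40,14],[45,0]]
[[12,14],[13,0],[15,2],[17,14],[32,0],[40,14],[45,0]]
[[12,14],[13,0],[15,2],[17,14],[32,0],[40,14],[45,0],[46,10],[48,0]]
[[12,14],[13,0],[15,2],[17,14],[32,0],[40,18],[41,14],[45,0],[46,10],[48,0]]
[[12,14],[16,2],[17,14],[32,0],[40,18],[41,14],[45,0],[46,10],[48,0]]
[[1,18],[11,0],[12,14],[16,2],[17,14],[32,0],[40,18],[41,14],[45,0],[46,10],[48,0]]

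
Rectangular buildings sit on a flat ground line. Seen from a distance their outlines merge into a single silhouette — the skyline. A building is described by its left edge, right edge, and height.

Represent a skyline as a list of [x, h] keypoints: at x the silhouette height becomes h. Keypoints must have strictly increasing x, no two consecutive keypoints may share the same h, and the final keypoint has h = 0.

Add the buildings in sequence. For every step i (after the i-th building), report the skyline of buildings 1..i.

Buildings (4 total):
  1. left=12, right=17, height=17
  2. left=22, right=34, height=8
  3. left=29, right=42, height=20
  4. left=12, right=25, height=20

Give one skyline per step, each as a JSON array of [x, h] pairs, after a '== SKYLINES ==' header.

== SKYLINES ==
[[12,17],[17,0]]
[[12,17],[17,0],[22,8],[34,0]]
[[12,17],[17,0],[22,8],[29,20],[42,0]]
[[12,20],[25,8],[29,20],[42,0]]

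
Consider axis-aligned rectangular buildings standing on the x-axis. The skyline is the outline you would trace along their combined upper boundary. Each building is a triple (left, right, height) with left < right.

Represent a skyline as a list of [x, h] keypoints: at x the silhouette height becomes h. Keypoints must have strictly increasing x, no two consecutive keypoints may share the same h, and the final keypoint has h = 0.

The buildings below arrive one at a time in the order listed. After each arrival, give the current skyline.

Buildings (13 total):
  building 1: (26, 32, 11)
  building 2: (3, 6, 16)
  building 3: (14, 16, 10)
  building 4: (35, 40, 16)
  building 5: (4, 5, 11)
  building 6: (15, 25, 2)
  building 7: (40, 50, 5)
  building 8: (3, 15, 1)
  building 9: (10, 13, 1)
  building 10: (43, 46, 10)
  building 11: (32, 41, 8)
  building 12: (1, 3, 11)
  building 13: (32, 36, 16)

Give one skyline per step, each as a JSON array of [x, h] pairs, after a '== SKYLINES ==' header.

== SKYLINES ==
[[26,11],[32,0]]
[[3,16],[6,0],[26,11],[32,0]]
[[3,16],[6,0],[14,10],[16,0],[26,11],[32,0]]
[[3,16],[6,0],[14,10],[16,0],[26,11],[32,0],[35,16],[40,0]]
[[3,16],[6,0],[14,10],[16,0],[26,11],[32,0],[35,16],[40,0]]
[[3,16],[6,0],[14,10],[16,2],[25,0],[26,11],[32,0],[35,16],[40,0]]
[[3,16],[6,0],[14,10],[16,2],[25,0],[26,11],[32,0],[35,16],[40,5],[50,0]]
[[3,16],[6,1],[14,10],[16,2],[25,0],[26,11],[32,0],[35,16],[40,5],[50,0]]
[[3,16],[6,1],[14,10],[16,2],[25,0],[26,11],[32,0],[35,16],[40,5],[50,0]]
[[3,16],[6,1],[14,10],[16,2],[25,0],[26,11],[32,0],[35,16],[40,5],[43,10],[46,5],[50,0]]
[[3,16],[6,1],[14,10],[16,2],[25,0],[26,11],[32,8],[35,16],[40,8],[41,5],[43,10],[46,5],[50,0]]
[[1,11],[3,16],[6,1],[14,10],[16,2],[25,0],[26,11],[32,8],[35,16],[40,8],[41,5],[43,10],[46,5],[50,0]]
[[1,11],[3,16],[6,1],[14,10],[16,2],[25,0],[26,11],[32,16],[40,8],[41,5],[43,10],[46,5],[50,0]]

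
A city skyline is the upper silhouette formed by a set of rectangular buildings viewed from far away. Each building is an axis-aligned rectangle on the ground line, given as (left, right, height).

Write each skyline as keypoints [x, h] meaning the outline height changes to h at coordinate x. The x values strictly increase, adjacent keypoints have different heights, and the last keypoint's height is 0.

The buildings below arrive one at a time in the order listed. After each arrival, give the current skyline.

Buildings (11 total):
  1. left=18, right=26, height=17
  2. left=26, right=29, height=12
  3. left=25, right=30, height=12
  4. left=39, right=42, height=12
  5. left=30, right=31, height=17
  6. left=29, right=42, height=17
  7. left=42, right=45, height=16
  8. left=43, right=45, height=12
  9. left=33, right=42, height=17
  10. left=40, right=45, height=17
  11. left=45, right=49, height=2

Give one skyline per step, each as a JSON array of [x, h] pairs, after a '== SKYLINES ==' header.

== SKYLINES ==
[[18,17],[26,0]]
[[18,17],[26,12],[29,0]]
[[18,17],[26,12],[30,0]]
[[18,17],[26,12],[30,0],[39,12],[42,0]]
[[18,17],[26,12],[30,17],[31,0],[39,12],[42,0]]
[[18,17],[26,12],[29,17],[42,0]]
[[18,17],[26,12],[29,17],[42,16],[45,0]]
[[18,17],[26,12],[29,17],[42,16],[45,0]]
[[18,17],[26,12],[29,17],[42,16],[45,0]]
[[18,17],[26,12],[29,17],[45,0]]
[[18,17],[26,12],[29,17],[45,2],[49,0]]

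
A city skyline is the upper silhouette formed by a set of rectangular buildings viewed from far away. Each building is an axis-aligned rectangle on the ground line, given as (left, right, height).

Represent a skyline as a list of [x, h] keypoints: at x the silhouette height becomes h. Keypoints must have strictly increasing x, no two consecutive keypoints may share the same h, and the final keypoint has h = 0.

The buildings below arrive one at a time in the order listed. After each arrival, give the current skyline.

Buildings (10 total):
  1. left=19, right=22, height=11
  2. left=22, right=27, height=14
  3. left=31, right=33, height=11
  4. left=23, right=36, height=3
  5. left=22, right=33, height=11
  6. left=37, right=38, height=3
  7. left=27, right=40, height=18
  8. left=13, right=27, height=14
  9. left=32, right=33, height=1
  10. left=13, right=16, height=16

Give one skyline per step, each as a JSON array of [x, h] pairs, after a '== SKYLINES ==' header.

== SKYLINES ==
[[19,11],[22,0]]
[[19,11],[22,14],[27,0]]
[[19,11],[22,14],[27,0],[31,11],[33,0]]
[[19,11],[22,14],[27,3],[31,11],[33,3],[36,0]]
[[19,11],[22,14],[27,11],[33,3],[36,0]]
[[19,11],[22,14],[27,11],[33,3],[36,0],[37,3],[38,0]]
[[19,11],[22,14],[27,18],[40,0]]
[[13,14],[27,18],[40,0]]
[[13,14],[27,18],[40,0]]
[[13,16],[16,14],[27,18],[40,0]]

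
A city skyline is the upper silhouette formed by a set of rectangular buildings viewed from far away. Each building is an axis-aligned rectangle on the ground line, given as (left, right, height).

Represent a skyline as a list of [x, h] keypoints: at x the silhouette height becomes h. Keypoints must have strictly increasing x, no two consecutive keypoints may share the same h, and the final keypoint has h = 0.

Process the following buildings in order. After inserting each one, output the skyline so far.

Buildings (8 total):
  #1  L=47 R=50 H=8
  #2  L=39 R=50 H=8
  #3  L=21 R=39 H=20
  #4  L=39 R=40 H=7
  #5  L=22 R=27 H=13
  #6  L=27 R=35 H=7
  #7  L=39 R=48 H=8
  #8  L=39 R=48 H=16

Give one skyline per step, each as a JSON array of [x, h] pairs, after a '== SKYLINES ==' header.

== SKYLINES ==
[[47,8],[50,0]]
[[39,8],[50,0]]
[[21,20],[39,8],[50,0]]
[[21,20],[39,8],[50,0]]
[[21,20],[39,8],[50,0]]
[[21,20],[39,8],[50,0]]
[[21,20],[39,8],[50,0]]
[[21,20],[39,16],[48,8],[50,0]]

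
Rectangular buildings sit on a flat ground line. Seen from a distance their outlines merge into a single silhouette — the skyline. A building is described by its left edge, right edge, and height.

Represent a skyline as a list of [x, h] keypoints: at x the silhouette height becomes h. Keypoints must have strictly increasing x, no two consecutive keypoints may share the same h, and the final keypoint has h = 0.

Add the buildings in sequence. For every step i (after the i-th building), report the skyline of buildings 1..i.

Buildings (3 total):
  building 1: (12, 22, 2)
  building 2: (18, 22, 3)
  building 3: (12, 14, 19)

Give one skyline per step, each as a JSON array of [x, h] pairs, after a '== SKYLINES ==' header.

== SKYLINES ==
[[12,2],[22,0]]
[[12,2],[18,3],[22,0]]
[[12,19],[14,2],[18,3],[22,0]]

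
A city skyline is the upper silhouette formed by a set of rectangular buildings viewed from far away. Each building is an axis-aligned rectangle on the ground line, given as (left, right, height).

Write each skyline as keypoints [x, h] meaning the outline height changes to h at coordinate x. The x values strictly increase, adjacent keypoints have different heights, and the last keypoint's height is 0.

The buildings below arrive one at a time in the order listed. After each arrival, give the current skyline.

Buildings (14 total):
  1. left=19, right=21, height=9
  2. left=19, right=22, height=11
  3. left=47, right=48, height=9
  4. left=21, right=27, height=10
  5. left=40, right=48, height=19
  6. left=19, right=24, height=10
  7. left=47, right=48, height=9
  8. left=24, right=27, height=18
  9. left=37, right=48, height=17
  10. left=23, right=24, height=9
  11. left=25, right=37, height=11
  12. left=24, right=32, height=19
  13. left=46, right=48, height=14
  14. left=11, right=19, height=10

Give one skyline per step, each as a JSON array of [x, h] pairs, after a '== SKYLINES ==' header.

== SKYLINES ==
[[19,9],[21,0]]
[[19,11],[22,0]]
[[19,11],[22,0],[47,9],[48,0]]
[[19,11],[22,10],[27,0],[47,9],[48,0]]
[[19,11],[22,10],[27,0],[40,19],[48,0]]
[[19,11],[22,10],[27,0],[40,19],[48,0]]
[[19,11],[22,10],[27,0],[40,19],[48,0]]
[[19,11],[22,10],[24,18],[27,0],[40,19],[48,0]]
[[19,11],[22,10],[24,18],[27,0],[37,17],[40,19],[48,0]]
[[19,11],[22,10],[24,18],[27,0],[37,17],[40,19],[48,0]]
[[19,11],[22,10],[24,18],[27,11],[37,17],[40,19],[48,0]]
[[19,11],[22,10],[24,19],[32,11],[37,17],[40,19],[48,0]]
[[19,11],[22,10],[24,19],[32,11],[37,17],[40,19],[48,0]]
[[11,10],[19,11],[22,10],[24,19],[32,11],[37,17],[40,19],[48,0]]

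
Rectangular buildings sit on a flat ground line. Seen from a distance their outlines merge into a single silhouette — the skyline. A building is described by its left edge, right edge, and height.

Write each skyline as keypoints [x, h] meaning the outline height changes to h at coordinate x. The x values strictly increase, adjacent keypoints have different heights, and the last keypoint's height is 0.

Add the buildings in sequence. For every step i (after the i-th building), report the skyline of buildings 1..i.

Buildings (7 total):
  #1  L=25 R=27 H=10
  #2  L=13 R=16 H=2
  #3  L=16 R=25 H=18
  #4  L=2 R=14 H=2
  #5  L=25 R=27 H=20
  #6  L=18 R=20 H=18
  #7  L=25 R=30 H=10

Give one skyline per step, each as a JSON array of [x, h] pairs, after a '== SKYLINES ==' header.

== SKYLINES ==
[[25,10],[27,0]]
[[13,2],[16,0],[25,10],[27,0]]
[[13,2],[16,18],[25,10],[27,0]]
[[2,2],[16,18],[25,10],[27,0]]
[[2,2],[16,18],[25,20],[27,0]]
[[2,2],[16,18],[25,20],[27,0]]
[[2,2],[16,18],[25,20],[27,10],[30,0]]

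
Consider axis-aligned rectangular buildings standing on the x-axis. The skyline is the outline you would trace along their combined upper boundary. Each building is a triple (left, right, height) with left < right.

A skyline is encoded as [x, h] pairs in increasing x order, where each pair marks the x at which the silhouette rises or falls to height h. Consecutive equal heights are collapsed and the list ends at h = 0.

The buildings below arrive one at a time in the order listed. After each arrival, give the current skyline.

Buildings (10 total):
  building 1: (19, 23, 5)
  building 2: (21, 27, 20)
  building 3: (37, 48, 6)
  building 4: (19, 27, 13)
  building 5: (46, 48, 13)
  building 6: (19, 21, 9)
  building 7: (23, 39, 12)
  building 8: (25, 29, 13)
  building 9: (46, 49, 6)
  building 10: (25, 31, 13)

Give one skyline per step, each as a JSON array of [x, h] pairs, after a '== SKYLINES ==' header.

== SKYLINES ==
[[19,5],[23,0]]
[[19,5],[21,20],[27,0]]
[[19,5],[21,20],[27,0],[37,6],[48,0]]
[[19,13],[21,20],[27,0],[37,6],[48,0]]
[[19,13],[21,20],[27,0],[37,6],[46,13],[48,0]]
[[19,13],[21,20],[27,0],[37,6],[46,13],[48,0]]
[[19,13],[21,20],[27,12],[39,6],[46,13],[48,0]]
[[19,13],[21,20],[27,13],[29,12],[39,6],[46,13],[48,0]]
[[19,13],[21,20],[27,13],[29,12],[39,6],[46,13],[48,6],[49,0]]
[[19,13],[21,20],[27,13],[31,12],[39,6],[46,13],[48,6],[49,0]]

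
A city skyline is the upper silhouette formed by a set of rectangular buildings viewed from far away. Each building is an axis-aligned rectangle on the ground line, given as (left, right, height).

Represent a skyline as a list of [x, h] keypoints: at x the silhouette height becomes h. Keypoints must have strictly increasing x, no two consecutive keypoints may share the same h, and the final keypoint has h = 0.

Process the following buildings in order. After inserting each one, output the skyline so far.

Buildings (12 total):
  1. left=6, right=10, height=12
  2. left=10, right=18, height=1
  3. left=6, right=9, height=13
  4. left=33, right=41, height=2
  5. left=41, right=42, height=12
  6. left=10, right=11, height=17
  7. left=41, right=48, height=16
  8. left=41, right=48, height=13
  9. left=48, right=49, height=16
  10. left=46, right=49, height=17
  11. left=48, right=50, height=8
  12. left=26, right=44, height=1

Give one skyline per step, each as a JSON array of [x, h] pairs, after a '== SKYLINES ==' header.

== SKYLINES ==
[[6,12],[10,0]]
[[6,12],[10,1],[18,0]]
[[6,13],[9,12],[10,1],[18,0]]
[[6,13],[9,12],[10,1],[18,0],[33,2],[41,0]]
[[6,13],[9,12],[10,1],[18,0],[33,2],[41,12],[42,0]]
[[6,13],[9,12],[10,17],[11,1],[18,0],[33,2],[41,12],[42,0]]
[[6,13],[9,12],[10,17],[11,1],[18,0],[33,2],[41,16],[48,0]]
[[6,13],[9,12],[10,17],[11,1],[18,0],[33,2],[41,16],[48,0]]
[[6,13],[9,12],[10,17],[11,1],[18,0],[33,2],[41,16],[49,0]]
[[6,13],[9,12],[10,17],[11,1],[18,0],[33,2],[41,16],[46,17],[49,0]]
[[6,13],[9,12],[10,17],[11,1],[18,0],[33,2],[41,16],[46,17],[49,8],[50,0]]
[[6,13],[9,12],[10,17],[11,1],[18,0],[26,1],[33,2],[41,16],[46,17],[49,8],[50,0]]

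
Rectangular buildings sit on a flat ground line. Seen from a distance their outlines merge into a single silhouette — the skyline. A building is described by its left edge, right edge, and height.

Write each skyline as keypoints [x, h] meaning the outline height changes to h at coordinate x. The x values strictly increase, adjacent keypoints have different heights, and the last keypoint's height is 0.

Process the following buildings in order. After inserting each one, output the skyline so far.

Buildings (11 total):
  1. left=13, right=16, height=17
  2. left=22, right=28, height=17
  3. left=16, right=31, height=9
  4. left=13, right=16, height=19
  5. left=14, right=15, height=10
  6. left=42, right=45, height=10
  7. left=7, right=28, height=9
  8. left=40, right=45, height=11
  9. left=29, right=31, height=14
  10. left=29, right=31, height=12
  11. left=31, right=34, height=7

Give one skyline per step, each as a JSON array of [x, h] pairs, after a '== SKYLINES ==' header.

== SKYLINES ==
[[13,17],[16,0]]
[[13,17],[16,0],[22,17],[28,0]]
[[13,17],[16,9],[22,17],[28,9],[31,0]]
[[13,19],[16,9],[22,17],[28,9],[31,0]]
[[13,19],[16,9],[22,17],[28,9],[31,0]]
[[13,19],[16,9],[22,17],[28,9],[31,0],[42,10],[45,0]]
[[7,9],[13,19],[16,9],[22,17],[28,9],[31,0],[42,10],[45,0]]
[[7,9],[13,19],[16,9],[22,17],[28,9],[31,0],[40,11],[45,0]]
[[7,9],[13,19],[16,9],[22,17],[28,9],[29,14],[31,0],[40,11],[45,0]]
[[7,9],[13,19],[16,9],[22,17],[28,9],[29,14],[31,0],[40,11],[45,0]]
[[7,9],[13,19],[16,9],[22,17],[28,9],[29,14],[31,7],[34,0],[40,11],[45,0]]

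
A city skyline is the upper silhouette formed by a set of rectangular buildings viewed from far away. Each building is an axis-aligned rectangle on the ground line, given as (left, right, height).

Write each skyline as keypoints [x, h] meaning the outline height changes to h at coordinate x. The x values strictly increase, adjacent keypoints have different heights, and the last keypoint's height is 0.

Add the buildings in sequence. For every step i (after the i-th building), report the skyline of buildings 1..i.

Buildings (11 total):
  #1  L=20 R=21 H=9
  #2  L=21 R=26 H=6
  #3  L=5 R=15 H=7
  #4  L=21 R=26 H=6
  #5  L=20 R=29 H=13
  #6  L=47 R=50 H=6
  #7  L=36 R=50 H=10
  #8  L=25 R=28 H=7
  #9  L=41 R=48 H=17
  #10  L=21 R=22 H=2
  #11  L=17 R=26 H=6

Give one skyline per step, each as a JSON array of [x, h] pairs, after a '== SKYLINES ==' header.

== SKYLINES ==
[[20,9],[21,0]]
[[20,9],[21,6],[26,0]]
[[5,7],[15,0],[20,9],[21,6],[26,0]]
[[5,7],[15,0],[20,9],[21,6],[26,0]]
[[5,7],[15,0],[20,13],[29,0]]
[[5,7],[15,0],[20,13],[29,0],[47,6],[50,0]]
[[5,7],[15,0],[20,13],[29,0],[36,10],[50,0]]
[[5,7],[15,0],[20,13],[29,0],[36,10],[50,0]]
[[5,7],[15,0],[20,13],[29,0],[36,10],[41,17],[48,10],[50,0]]
[[5,7],[15,0],[20,13],[29,0],[36,10],[41,17],[48,10],[50,0]]
[[5,7],[15,0],[17,6],[20,13],[29,0],[36,10],[41,17],[48,10],[50,0]]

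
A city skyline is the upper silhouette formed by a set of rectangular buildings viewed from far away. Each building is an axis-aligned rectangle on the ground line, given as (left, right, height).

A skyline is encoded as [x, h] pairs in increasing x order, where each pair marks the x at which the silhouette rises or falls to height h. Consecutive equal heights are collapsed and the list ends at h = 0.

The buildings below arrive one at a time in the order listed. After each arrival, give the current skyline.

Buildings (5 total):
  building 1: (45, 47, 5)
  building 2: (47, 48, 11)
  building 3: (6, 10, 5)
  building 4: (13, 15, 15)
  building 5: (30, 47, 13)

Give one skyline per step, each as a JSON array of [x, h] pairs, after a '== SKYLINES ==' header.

== SKYLINES ==
[[45,5],[47,0]]
[[45,5],[47,11],[48,0]]
[[6,5],[10,0],[45,5],[47,11],[48,0]]
[[6,5],[10,0],[13,15],[15,0],[45,5],[47,11],[48,0]]
[[6,5],[10,0],[13,15],[15,0],[30,13],[47,11],[48,0]]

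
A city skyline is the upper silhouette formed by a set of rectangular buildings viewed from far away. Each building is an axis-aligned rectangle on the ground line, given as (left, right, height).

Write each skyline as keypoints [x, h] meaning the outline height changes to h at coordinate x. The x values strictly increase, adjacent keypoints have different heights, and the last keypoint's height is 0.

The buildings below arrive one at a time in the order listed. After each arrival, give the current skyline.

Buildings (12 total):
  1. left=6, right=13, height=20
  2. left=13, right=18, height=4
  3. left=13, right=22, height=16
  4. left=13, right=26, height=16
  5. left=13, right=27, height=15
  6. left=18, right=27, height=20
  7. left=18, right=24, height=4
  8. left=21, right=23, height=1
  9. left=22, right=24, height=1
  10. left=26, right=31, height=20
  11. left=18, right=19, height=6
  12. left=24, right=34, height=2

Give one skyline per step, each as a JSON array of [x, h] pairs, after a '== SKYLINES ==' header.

== SKYLINES ==
[[6,20],[13,0]]
[[6,20],[13,4],[18,0]]
[[6,20],[13,16],[22,0]]
[[6,20],[13,16],[26,0]]
[[6,20],[13,16],[26,15],[27,0]]
[[6,20],[13,16],[18,20],[27,0]]
[[6,20],[13,16],[18,20],[27,0]]
[[6,20],[13,16],[18,20],[27,0]]
[[6,20],[13,16],[18,20],[27,0]]
[[6,20],[13,16],[18,20],[31,0]]
[[6,20],[13,16],[18,20],[31,0]]
[[6,20],[13,16],[18,20],[31,2],[34,0]]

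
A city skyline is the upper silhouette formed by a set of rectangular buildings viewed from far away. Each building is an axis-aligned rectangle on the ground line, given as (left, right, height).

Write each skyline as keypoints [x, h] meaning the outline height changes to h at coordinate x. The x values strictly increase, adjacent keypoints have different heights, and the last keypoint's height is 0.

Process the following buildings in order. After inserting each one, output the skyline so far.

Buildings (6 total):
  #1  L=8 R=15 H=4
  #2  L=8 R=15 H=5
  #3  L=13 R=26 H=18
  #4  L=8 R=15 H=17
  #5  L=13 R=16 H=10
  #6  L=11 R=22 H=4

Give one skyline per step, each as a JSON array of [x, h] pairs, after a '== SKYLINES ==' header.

== SKYLINES ==
[[8,4],[15,0]]
[[8,5],[15,0]]
[[8,5],[13,18],[26,0]]
[[8,17],[13,18],[26,0]]
[[8,17],[13,18],[26,0]]
[[8,17],[13,18],[26,0]]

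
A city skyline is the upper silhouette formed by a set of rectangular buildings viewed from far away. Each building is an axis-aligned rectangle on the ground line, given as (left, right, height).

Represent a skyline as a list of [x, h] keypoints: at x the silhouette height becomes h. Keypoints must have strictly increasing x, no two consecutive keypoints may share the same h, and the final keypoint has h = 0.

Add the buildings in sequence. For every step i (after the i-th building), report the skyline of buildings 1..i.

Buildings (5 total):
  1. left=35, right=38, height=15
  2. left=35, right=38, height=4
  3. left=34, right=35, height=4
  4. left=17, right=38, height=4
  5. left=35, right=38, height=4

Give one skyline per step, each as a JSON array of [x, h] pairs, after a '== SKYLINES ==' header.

== SKYLINES ==
[[35,15],[38,0]]
[[35,15],[38,0]]
[[34,4],[35,15],[38,0]]
[[17,4],[35,15],[38,0]]
[[17,4],[35,15],[38,0]]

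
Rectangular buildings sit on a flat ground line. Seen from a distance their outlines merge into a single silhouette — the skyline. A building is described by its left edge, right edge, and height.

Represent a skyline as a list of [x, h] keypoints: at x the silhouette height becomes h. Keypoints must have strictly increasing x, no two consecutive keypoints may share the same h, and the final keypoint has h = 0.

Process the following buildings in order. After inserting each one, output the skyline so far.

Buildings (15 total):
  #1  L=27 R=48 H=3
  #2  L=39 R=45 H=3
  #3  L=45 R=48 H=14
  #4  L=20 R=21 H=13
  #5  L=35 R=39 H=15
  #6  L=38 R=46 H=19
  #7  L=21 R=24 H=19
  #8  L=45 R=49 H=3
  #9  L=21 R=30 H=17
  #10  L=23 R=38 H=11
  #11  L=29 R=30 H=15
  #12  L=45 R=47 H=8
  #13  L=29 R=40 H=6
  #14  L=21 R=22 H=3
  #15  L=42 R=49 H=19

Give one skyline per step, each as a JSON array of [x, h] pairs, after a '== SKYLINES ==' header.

== SKYLINES ==
[[27,3],[48,0]]
[[27,3],[48,0]]
[[27,3],[45,14],[48,0]]
[[20,13],[21,0],[27,3],[45,14],[48,0]]
[[20,13],[21,0],[27,3],[35,15],[39,3],[45,14],[48,0]]
[[20,13],[21,0],[27,3],[35,15],[38,19],[46,14],[48,0]]
[[20,13],[21,19],[24,0],[27,3],[35,15],[38,19],[46,14],[48,0]]
[[20,13],[21,19],[24,0],[27,3],[35,15],[38,19],[46,14],[48,3],[49,0]]
[[20,13],[21,19],[24,17],[30,3],[35,15],[38,19],[46,14],[48,3],[49,0]]
[[20,13],[21,19],[24,17],[30,11],[35,15],[38,19],[46,14],[48,3],[49,0]]
[[20,13],[21,19],[24,17],[30,11],[35,15],[38,19],[46,14],[48,3],[49,0]]
[[20,13],[21,19],[24,17],[30,11],[35,15],[38,19],[46,14],[48,3],[49,0]]
[[20,13],[21,19],[24,17],[30,11],[35,15],[38,19],[46,14],[48,3],[49,0]]
[[20,13],[21,19],[24,17],[30,11],[35,15],[38,19],[46,14],[48,3],[49,0]]
[[20,13],[21,19],[24,17],[30,11],[35,15],[38,19],[49,0]]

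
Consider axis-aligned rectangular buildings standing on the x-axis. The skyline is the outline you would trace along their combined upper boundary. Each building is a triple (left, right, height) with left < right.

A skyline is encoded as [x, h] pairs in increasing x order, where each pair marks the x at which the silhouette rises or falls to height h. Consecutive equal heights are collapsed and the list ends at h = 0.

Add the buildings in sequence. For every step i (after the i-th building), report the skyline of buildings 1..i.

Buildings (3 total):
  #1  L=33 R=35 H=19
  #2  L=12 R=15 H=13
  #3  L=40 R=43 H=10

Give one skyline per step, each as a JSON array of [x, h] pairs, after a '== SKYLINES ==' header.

== SKYLINES ==
[[33,19],[35,0]]
[[12,13],[15,0],[33,19],[35,0]]
[[12,13],[15,0],[33,19],[35,0],[40,10],[43,0]]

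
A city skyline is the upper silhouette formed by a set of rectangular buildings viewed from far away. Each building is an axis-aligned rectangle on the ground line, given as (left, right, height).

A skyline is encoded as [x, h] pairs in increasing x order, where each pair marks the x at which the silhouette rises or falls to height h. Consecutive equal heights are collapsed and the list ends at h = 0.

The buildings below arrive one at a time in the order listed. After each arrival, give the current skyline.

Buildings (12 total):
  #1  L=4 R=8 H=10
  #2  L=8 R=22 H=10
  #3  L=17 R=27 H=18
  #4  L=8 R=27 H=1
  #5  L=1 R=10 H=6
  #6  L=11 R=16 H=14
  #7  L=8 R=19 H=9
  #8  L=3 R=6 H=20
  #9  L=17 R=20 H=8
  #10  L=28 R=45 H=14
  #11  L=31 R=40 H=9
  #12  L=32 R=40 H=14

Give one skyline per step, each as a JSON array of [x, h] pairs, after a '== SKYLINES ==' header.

== SKYLINES ==
[[4,10],[8,0]]
[[4,10],[22,0]]
[[4,10],[17,18],[27,0]]
[[4,10],[17,18],[27,0]]
[[1,6],[4,10],[17,18],[27,0]]
[[1,6],[4,10],[11,14],[16,10],[17,18],[27,0]]
[[1,6],[4,10],[11,14],[16,10],[17,18],[27,0]]
[[1,6],[3,20],[6,10],[11,14],[16,10],[17,18],[27,0]]
[[1,6],[3,20],[6,10],[11,14],[16,10],[17,18],[27,0]]
[[1,6],[3,20],[6,10],[11,14],[16,10],[17,18],[27,0],[28,14],[45,0]]
[[1,6],[3,20],[6,10],[11,14],[16,10],[17,18],[27,0],[28,14],[45,0]]
[[1,6],[3,20],[6,10],[11,14],[16,10],[17,18],[27,0],[28,14],[45,0]]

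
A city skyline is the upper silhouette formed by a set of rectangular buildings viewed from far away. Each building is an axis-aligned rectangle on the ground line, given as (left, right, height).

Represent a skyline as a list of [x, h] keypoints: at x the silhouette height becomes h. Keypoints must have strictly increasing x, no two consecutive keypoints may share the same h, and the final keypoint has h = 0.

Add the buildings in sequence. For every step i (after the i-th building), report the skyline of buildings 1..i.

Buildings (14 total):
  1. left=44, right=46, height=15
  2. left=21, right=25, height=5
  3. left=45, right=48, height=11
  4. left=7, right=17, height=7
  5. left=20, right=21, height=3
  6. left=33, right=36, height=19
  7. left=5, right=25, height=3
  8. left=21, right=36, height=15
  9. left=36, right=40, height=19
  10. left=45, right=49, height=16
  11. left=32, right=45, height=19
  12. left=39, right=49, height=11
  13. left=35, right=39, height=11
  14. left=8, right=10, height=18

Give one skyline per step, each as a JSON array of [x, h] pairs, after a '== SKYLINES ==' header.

== SKYLINES ==
[[44,15],[46,0]]
[[21,5],[25,0],[44,15],[46,0]]
[[21,5],[25,0],[44,15],[46,11],[48,0]]
[[7,7],[17,0],[21,5],[25,0],[44,15],[46,11],[48,0]]
[[7,7],[17,0],[20,3],[21,5],[25,0],[44,15],[46,11],[48,0]]
[[7,7],[17,0],[20,3],[21,5],[25,0],[33,19],[36,0],[44,15],[46,11],[48,0]]
[[5,3],[7,7],[17,3],[21,5],[25,0],[33,19],[36,0],[44,15],[46,11],[48,0]]
[[5,3],[7,7],[17,3],[21,15],[33,19],[36,0],[44,15],[46,11],[48,0]]
[[5,3],[7,7],[17,3],[21,15],[33,19],[40,0],[44,15],[46,11],[48,0]]
[[5,3],[7,7],[17,3],[21,15],[33,19],[40,0],[44,15],[45,16],[49,0]]
[[5,3],[7,7],[17,3],[21,15],[32,19],[45,16],[49,0]]
[[5,3],[7,7],[17,3],[21,15],[32,19],[45,16],[49,0]]
[[5,3],[7,7],[17,3],[21,15],[32,19],[45,16],[49,0]]
[[5,3],[7,7],[8,18],[10,7],[17,3],[21,15],[32,19],[45,16],[49,0]]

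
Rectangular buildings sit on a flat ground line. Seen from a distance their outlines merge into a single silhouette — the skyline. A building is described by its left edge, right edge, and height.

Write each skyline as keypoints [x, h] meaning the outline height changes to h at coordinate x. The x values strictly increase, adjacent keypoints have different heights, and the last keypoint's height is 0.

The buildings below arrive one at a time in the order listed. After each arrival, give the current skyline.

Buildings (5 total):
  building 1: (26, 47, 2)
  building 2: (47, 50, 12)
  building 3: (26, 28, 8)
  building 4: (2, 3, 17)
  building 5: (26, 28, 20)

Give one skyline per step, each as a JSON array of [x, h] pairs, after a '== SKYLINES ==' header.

== SKYLINES ==
[[26,2],[47,0]]
[[26,2],[47,12],[50,0]]
[[26,8],[28,2],[47,12],[50,0]]
[[2,17],[3,0],[26,8],[28,2],[47,12],[50,0]]
[[2,17],[3,0],[26,20],[28,2],[47,12],[50,0]]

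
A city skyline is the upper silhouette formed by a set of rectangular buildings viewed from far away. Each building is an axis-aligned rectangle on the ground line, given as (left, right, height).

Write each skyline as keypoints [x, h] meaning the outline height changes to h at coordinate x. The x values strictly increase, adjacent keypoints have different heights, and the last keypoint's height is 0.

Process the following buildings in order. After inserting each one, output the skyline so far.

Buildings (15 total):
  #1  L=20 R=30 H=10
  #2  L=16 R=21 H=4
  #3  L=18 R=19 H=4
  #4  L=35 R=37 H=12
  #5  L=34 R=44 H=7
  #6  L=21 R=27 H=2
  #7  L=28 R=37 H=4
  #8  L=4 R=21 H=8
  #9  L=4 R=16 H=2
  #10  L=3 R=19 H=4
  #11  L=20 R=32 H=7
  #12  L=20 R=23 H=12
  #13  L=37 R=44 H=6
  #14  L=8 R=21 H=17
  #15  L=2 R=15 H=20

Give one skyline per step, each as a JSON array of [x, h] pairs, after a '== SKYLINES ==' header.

== SKYLINES ==
[[20,10],[30,0]]
[[16,4],[20,10],[30,0]]
[[16,4],[20,10],[30,0]]
[[16,4],[20,10],[30,0],[35,12],[37,0]]
[[16,4],[20,10],[30,0],[34,7],[35,12],[37,7],[44,0]]
[[16,4],[20,10],[30,0],[34,7],[35,12],[37,7],[44,0]]
[[16,4],[20,10],[30,4],[34,7],[35,12],[37,7],[44,0]]
[[4,8],[20,10],[30,4],[34,7],[35,12],[37,7],[44,0]]
[[4,8],[20,10],[30,4],[34,7],[35,12],[37,7],[44,0]]
[[3,4],[4,8],[20,10],[30,4],[34,7],[35,12],[37,7],[44,0]]
[[3,4],[4,8],[20,10],[30,7],[32,4],[34,7],[35,12],[37,7],[44,0]]
[[3,4],[4,8],[20,12],[23,10],[30,7],[32,4],[34,7],[35,12],[37,7],[44,0]]
[[3,4],[4,8],[20,12],[23,10],[30,7],[32,4],[34,7],[35,12],[37,7],[44,0]]
[[3,4],[4,8],[8,17],[21,12],[23,10],[30,7],[32,4],[34,7],[35,12],[37,7],[44,0]]
[[2,20],[15,17],[21,12],[23,10],[30,7],[32,4],[34,7],[35,12],[37,7],[44,0]]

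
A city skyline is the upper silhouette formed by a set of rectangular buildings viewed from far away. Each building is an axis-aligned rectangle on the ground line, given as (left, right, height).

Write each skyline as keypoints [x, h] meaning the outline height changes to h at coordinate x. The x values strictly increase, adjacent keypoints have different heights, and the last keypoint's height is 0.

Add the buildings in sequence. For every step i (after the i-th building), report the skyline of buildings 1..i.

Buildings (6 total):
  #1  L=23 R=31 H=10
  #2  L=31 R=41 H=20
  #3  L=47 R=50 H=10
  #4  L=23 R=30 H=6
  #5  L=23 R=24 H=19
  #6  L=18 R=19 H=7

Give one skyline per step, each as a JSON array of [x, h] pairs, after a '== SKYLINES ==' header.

== SKYLINES ==
[[23,10],[31,0]]
[[23,10],[31,20],[41,0]]
[[23,10],[31,20],[41,0],[47,10],[50,0]]
[[23,10],[31,20],[41,0],[47,10],[50,0]]
[[23,19],[24,10],[31,20],[41,0],[47,10],[50,0]]
[[18,7],[19,0],[23,19],[24,10],[31,20],[41,0],[47,10],[50,0]]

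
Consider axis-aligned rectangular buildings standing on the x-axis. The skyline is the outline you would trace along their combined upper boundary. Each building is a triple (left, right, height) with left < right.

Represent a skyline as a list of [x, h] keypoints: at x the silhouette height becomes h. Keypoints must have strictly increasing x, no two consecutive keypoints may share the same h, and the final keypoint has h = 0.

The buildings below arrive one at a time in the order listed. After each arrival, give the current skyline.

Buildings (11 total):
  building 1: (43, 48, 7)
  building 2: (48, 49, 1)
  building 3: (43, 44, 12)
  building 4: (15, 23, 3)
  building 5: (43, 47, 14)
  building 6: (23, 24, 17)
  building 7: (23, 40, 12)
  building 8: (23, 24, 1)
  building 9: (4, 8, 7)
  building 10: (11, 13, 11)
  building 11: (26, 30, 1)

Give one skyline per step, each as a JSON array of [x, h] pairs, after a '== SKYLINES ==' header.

== SKYLINES ==
[[43,7],[48,0]]
[[43,7],[48,1],[49,0]]
[[43,12],[44,7],[48,1],[49,0]]
[[15,3],[23,0],[43,12],[44,7],[48,1],[49,0]]
[[15,3],[23,0],[43,14],[47,7],[48,1],[49,0]]
[[15,3],[23,17],[24,0],[43,14],[47,7],[48,1],[49,0]]
[[15,3],[23,17],[24,12],[40,0],[43,14],[47,7],[48,1],[49,0]]
[[15,3],[23,17],[24,12],[40,0],[43,14],[47,7],[48,1],[49,0]]
[[4,7],[8,0],[15,3],[23,17],[24,12],[40,0],[43,14],[47,7],[48,1],[49,0]]
[[4,7],[8,0],[11,11],[13,0],[15,3],[23,17],[24,12],[40,0],[43,14],[47,7],[48,1],[49,0]]
[[4,7],[8,0],[11,11],[13,0],[15,3],[23,17],[24,12],[40,0],[43,14],[47,7],[48,1],[49,0]]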